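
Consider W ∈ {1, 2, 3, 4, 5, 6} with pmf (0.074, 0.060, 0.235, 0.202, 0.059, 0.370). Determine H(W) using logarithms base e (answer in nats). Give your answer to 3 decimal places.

1.560 nats

H(W) = −Σ p·ln p.
  −(0.074)·ln(0.074) = 0.1927
  −(0.060)·ln(0.060) = 0.1688
  −(0.235)·ln(0.235) = 0.3403
  −(0.202)·ln(0.202) = 0.3231
  −(0.059)·ln(0.059) = 0.1670
  −(0.370)·ln(0.370) = 0.3679
Sum: 0.1927 + 0.1688 + 0.3403 + 0.3231 + 0.1670 + 0.3679 = 1.560 nats.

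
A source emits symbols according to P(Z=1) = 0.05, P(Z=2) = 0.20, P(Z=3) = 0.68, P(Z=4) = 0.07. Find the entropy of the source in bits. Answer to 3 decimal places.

1.327 bits

H(Z) = −Σ p·log₂ p.
  −(0.05)·log₂(0.05) = 0.2161
  −(0.20)·log₂(0.20) = 0.4644
  −(0.68)·log₂(0.68) = 0.3783
  −(0.07)·log₂(0.07) = 0.2686
Sum: 0.2161 + 0.4644 + 0.3783 + 0.2686 = 1.327 bits.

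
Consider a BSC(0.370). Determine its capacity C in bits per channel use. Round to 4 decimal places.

0.0493 bits

Binary symmetric channel: C = 1 − h₂(ε) where h₂ is the binary entropy function.
h₂(0.370) = −0.370·log₂0.370 − 0.630·log₂0.630 = 0.9507.
C = 1 − 0.9507 = 0.0493 bits per channel use.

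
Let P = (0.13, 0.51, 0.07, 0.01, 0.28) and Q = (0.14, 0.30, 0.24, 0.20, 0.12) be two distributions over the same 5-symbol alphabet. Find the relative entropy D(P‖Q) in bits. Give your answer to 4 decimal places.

D(P‖Q) = Σ p·log₂(p/q).
  0.13·log₂(0.13/0.14) = -0.01390
  0.51·log₂(0.51/0.30) = 0.39042
  0.07·log₂(0.07/0.24) = -0.12443
  0.01·log₂(0.01/0.20) = -0.04322
  0.28·log₂(0.28/0.12) = 0.34227
D(P‖Q) = 0.5511 bits.

0.5511 bits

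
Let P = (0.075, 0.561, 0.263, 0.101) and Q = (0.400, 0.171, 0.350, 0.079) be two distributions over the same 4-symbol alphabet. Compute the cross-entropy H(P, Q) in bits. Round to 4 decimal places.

H(P,Q) = −Σ p·log₂ q.
  −0.075·log₂(0.400) = 0.09914
  −0.561·log₂(0.171) = 1.42939
  −0.263·log₂(0.350) = 0.39833
  −0.101·log₂(0.079) = 0.36986
H(P,Q) = 2.2967 bits.

2.2967 bits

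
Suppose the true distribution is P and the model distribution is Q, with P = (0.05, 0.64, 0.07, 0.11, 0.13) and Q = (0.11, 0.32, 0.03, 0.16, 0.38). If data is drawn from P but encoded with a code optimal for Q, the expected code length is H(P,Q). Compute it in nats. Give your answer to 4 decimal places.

H(P,Q) = −Σ p·ln q.
  −0.05·ln(0.11) = 0.11036
  −0.64·ln(0.32) = 0.72924
  −0.07·ln(0.03) = 0.24546
  −0.11·ln(0.16) = 0.20158
  −0.13·ln(0.38) = 0.12579
H(P,Q) = 1.4124 nats.

1.4124 nats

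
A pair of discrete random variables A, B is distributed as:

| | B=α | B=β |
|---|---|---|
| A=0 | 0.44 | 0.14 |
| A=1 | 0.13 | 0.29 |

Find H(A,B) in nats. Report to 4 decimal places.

1.2607 nats

H(A,B) = −Σ p(x,y)·ln p(x,y) over all 4 cells.
  cell (0,α): −0.44·ln0.44 = 0.36123
  cell (0,β): −0.14·ln0.14 = 0.27526
  cell (1,α): −0.13·ln0.13 = 0.26523
  cell (1,β): −0.29·ln0.29 = 0.35898
Sum = 1.2607 nats.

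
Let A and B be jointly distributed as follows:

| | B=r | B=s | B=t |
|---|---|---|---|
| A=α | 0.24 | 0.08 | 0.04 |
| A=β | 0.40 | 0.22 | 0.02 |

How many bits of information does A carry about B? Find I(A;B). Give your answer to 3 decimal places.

Marginals: p(A) = (0.3600, 0.6400), p(B) = (0.6400, 0.3000, 0.0600).
I(A;B) = Σ p(x,y)·log₂[p(x,y)/(p(x)p(y))].
  (α,r): 0.24·log₂(1.0417) = 0.0141
  (α,s): 0.08·log₂(0.7407) = -0.0346
  (α,t): 0.04·log₂(1.8519) = 0.0356
  (β,r): 0.40·log₂(0.9766) = -0.0137
  (β,s): 0.22·log₂(1.1458) = 0.0432
  (β,t): 0.02·log₂(0.5208) = -0.0188
Sum = 0.026 bits.

0.026 bits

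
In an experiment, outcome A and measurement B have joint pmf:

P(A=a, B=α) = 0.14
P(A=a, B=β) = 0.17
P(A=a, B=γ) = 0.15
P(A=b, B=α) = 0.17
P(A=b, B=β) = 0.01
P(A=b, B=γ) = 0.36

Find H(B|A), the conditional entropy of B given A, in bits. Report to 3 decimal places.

Marginals: p(A) = (0.4600, 0.5400), p(B) = (0.3100, 0.1800, 0.5100).
H(B|A) = Σ p(A) · H(B|A=·).
  A=a: p=0.4600, H(B|A=a) = 1.5802
  A=b: p=0.5400, H(B|A=b) = 1.0215
Weighted sum = 1.279 bits.

1.279 bits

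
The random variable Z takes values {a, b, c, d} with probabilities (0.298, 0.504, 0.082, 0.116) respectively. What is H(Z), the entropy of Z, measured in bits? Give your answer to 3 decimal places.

H(Z) = −Σ p·log₂ p.
  −(0.298)·log₂(0.298) = 0.5205
  −(0.504)·log₂(0.504) = 0.4982
  −(0.082)·log₂(0.082) = 0.2959
  −(0.116)·log₂(0.116) = 0.3605
Sum: 0.5205 + 0.4982 + 0.2959 + 0.3605 = 1.675 bits.

1.675 bits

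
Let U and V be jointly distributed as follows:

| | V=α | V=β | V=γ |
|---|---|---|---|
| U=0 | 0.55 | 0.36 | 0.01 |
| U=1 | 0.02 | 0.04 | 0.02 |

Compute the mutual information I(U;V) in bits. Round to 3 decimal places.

0.062 bits

Marginals: p(U) = (0.9200, 0.0800), p(V) = (0.5700, 0.4000, 0.0300).
I(U;V) = H(U) + H(V) − H(U,V).
H(U) = 0.4022, H(V) = 1.1428, H(U,V) = 1.4829.
I(U;V) = 0.4022 + 1.1428 − 1.4829 = 0.062 bits.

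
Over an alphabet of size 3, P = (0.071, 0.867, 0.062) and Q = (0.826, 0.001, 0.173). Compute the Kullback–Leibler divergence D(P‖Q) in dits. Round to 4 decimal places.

2.4440 dits

D(P‖Q) = Σ p·log₁₀(p/q).
  0.071·log₁₀(0.071/0.826) = -0.07567
  0.867·log₁₀(0.867/0.001) = 2.54726
  0.062·log₁₀(0.062/0.173) = -0.02763
D(P‖Q) = 2.4440 dits.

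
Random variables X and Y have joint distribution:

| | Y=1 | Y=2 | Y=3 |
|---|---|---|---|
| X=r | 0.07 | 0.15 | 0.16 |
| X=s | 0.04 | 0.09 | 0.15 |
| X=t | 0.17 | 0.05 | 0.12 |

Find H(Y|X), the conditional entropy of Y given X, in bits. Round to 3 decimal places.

1.455 bits

Chain rule: H(Y|X) = H(X,Y) − H(X).
Marginals: p(X) = (0.3800, 0.2800, 0.3400), p(Y) = (0.2800, 0.2900, 0.4300).
H(X,Y) = 3.0288 bits; H(X) = 1.5738 bits.
H(Y|X) = 3.0288 − 1.5738 = 1.455 bits.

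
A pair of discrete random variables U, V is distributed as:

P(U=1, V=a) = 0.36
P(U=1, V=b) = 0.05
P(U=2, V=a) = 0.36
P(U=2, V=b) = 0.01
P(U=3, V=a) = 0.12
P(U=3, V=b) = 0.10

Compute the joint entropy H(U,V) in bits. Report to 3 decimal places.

2.043 bits

H(U,V) = −Σ p(x,y)·log₂ p(x,y) over all 6 cells.
  cell (1,a): −0.36·log₂0.36 = 0.5306
  cell (1,b): −0.05·log₂0.05 = 0.2161
  cell (2,a): −0.36·log₂0.36 = 0.5306
  cell (2,b): −0.01·log₂0.01 = 0.0664
  cell (3,a): −0.12·log₂0.12 = 0.3671
  cell (3,b): −0.10·log₂0.10 = 0.3322
Sum = 2.043 bits.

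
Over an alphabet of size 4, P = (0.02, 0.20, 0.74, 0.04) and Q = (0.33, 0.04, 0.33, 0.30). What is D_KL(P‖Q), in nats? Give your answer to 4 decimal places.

D(P‖Q) = Σ p·ln(p/q).
  0.02·ln(0.02/0.33) = -0.05607
  0.20·ln(0.20/0.04) = 0.32189
  0.74·ln(0.74/0.33) = 0.59759
  0.04·ln(0.04/0.30) = -0.08060
D(P‖Q) = 0.7828 nats.

0.7828 nats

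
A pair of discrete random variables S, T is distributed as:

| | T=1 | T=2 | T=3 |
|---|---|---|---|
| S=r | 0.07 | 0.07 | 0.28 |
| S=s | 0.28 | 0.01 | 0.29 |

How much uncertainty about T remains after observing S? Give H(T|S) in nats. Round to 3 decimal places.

Chain rule: H(T|S) = H(S,T) − H(S).
Marginals: p(S) = (0.4200, 0.5800), p(T) = (0.3500, 0.0800, 0.5700).
H(S,T) = 1.4902 nats; H(S) = 0.6803 nats.
H(T|S) = 1.4902 − 0.6803 = 0.810 nats.

0.810 nats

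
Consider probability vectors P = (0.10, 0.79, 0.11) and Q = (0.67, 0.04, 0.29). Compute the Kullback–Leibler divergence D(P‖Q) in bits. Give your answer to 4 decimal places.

2.9717 bits

D(P‖Q) = Σ p·log₂(p/q).
  0.10·log₂(0.10/0.67) = -0.27442
  0.79·log₂(0.79/0.04) = 3.39999
  0.11·log₂(0.11/0.29) = -0.15384
D(P‖Q) = 2.9717 bits.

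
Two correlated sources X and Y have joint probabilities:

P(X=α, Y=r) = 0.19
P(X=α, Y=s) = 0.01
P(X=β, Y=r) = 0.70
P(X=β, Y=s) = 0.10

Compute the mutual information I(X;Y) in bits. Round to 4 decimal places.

0.0078 bits

Marginals: p(X) = (0.2000, 0.8000), p(Y) = (0.8900, 0.1100).
I(X;Y) = Σ p(x,y)·log₂[p(x,y)/(p(x)p(y))].
  (α,r): 0.19·log₂(1.0674) = 0.01788
  (α,s): 0.01·log₂(0.4545) = -0.01138
  (β,r): 0.70·log₂(0.9831) = -0.01717
  (β,s): 0.10·log₂(1.1364) = 0.01844
Sum = 0.0078 bits.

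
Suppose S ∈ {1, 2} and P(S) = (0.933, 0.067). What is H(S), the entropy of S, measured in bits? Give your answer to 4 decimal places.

0.3546 bits

H(S) = −Σ p·log₂ p.
  −(0.933)·log₂(0.933) = 0.09335
  −(0.067)·log₂(0.067) = 0.26128
Sum: 0.09335 + 0.26128 = 0.3546 bits.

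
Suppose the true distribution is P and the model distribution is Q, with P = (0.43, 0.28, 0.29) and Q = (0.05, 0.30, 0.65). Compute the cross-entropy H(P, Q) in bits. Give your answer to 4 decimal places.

2.5250 bits

H(P,Q) = −Σ p·log₂ q.
  −0.43·log₂(0.05) = 1.85843
  −0.28·log₂(0.30) = 0.48635
  −0.29·log₂(0.65) = 0.18023
H(P,Q) = 2.5250 bits.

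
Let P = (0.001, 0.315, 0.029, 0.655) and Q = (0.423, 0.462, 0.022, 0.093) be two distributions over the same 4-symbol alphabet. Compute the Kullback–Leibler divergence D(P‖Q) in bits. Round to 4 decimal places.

1.6734 bits

D(P‖Q) = Σ p·log₂(p/q).
  0.001·log₂(0.001/0.423) = -0.00872
  0.315·log₂(0.315/0.462) = -0.17405
  0.029·log₂(0.029/0.022) = 0.01156
  0.655·log₂(0.655/0.093) = 1.84461
D(P‖Q) = 1.6734 bits.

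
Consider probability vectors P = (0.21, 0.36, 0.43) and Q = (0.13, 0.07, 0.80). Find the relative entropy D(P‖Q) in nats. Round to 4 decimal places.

0.4233 nats

D(P‖Q) = Σ p·ln(p/q).
  0.21·ln(0.21/0.13) = 0.10071
  0.36·ln(0.36/0.07) = 0.58954
  0.43·ln(0.43/0.80) = -0.26696
D(P‖Q) = 0.4233 nats.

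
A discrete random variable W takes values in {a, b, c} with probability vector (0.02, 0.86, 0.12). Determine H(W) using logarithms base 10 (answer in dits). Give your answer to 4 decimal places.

0.2008 dits

H(W) = −Σ p·log₁₀ p.
  −(0.02)·log₁₀(0.02) = 0.03398
  −(0.86)·log₁₀(0.86) = 0.05633
  −(0.12)·log₁₀(0.12) = 0.11050
Sum: 0.03398 + 0.05633 + 0.11050 = 0.2008 dits.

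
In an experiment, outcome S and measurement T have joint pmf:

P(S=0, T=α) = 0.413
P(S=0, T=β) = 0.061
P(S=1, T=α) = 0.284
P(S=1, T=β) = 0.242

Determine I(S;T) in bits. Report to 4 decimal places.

Marginals: p(S) = (0.4740, 0.5260), p(T) = (0.6970, 0.3030).
I(S;T) = Σ p(x,y)·log₂[p(x,y)/(p(x)p(y))].
  (0,α): 0.413·log₂(1.2501) = 0.13300
  (0,β): 0.061·log₂(0.4247) = -0.07536
  (1,α): 0.284·log₂(0.7746) = -0.10463
  (1,β): 0.242·log₂(1.5184) = 0.14582
Sum = 0.0988 bits.

0.0988 bits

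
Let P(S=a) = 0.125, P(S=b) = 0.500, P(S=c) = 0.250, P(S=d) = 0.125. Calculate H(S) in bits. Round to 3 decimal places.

1.750 bits

H(S) = −Σ p·log₂ p.
  −(0.125)·log₂(0.125) = 0.3750
  −(0.500)·log₂(0.500) = 0.5000
  −(0.250)·log₂(0.250) = 0.5000
  −(0.125)·log₂(0.125) = 0.3750
Sum: 0.3750 + 0.5000 + 0.5000 + 0.3750 = 1.750 bits.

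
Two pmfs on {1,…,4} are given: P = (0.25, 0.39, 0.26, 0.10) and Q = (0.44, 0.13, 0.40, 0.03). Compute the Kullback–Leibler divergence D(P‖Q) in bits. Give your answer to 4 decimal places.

D(P‖Q) = Σ p·log₂(p/q).
  0.25·log₂(0.25/0.44) = -0.20389
  0.39·log₂(0.39/0.13) = 0.61814
  0.26·log₂(0.26/0.40) = -0.16159
  0.10·log₂(0.10/0.03) = 0.17370
D(P‖Q) = 0.4264 bits.

0.4264 bits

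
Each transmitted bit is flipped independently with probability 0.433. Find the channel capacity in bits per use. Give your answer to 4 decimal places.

Binary symmetric channel: C = 1 − h₂(ε) where h₂ is the binary entropy function.
h₂(0.433) = −0.433·log₂0.433 − 0.567·log₂0.567 = 0.9870.
C = 1 − 0.9870 = 0.0130 bits per channel use.

0.0130 bits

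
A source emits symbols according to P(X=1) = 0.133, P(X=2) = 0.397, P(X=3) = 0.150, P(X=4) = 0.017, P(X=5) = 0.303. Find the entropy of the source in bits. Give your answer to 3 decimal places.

1.949 bits

H(X) = −Σ p·log₂ p.
  −(0.133)·log₂(0.133) = 0.3871
  −(0.397)·log₂(0.397) = 0.5291
  −(0.150)·log₂(0.150) = 0.4105
  −(0.017)·log₂(0.017) = 0.0999
  −(0.303)·log₂(0.303) = 0.5220
Sum: 0.3871 + 0.5291 + 0.4105 + 0.0999 + 0.5220 = 1.949 bits.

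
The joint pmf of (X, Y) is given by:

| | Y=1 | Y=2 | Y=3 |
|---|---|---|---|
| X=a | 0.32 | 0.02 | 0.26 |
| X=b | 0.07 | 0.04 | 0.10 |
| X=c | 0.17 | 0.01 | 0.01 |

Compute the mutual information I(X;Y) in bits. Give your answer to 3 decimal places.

0.140 bits

Marginals: p(X) = (0.6000, 0.2100, 0.1900), p(Y) = (0.5600, 0.0700, 0.3700).
I(X;Y) = H(X) + H(Y) − H(X,Y).
H(X) = 1.3702, H(Y) = 1.2677, H(X,Y) = 2.4982.
I(X;Y) = 1.3702 + 1.2677 − 2.4982 = 0.140 bits.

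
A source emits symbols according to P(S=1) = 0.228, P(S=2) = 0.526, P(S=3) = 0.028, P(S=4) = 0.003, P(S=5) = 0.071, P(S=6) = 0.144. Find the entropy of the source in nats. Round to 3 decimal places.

H(S) = −Σ p·ln p.
  −(0.228)·ln(0.228) = 0.3371
  −(0.526)·ln(0.526) = 0.3379
  −(0.028)·ln(0.028) = 0.1001
  −(0.003)·ln(0.003) = 0.0174
  −(0.071)·ln(0.071) = 0.1878
  −(0.144)·ln(0.144) = 0.2791
Sum: 0.3371 + 0.3379 + 0.1001 + 0.0174 + 0.1878 + 0.2791 = 1.259 nats.

1.259 nats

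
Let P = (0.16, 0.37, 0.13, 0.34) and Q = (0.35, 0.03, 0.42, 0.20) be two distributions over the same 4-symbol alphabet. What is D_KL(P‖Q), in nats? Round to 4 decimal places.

D(P‖Q) = Σ p·ln(p/q).
  0.16·ln(0.16/0.35) = -0.12524
  0.37·ln(0.37/0.03) = 0.92955
  0.13·ln(0.13/0.42) = -0.15245
  0.34·ln(0.34/0.20) = 0.18041
D(P‖Q) = 0.8323 nats.

0.8323 nats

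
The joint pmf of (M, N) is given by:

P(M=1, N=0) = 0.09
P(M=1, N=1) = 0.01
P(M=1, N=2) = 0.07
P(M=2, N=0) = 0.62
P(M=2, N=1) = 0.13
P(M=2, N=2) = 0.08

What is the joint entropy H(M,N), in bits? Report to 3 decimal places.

1.749 bits

H(M,N) = −Σ p(x,y)·log₂ p(x,y) over all 6 cells.
  cell (1,0): −0.09·log₂0.09 = 0.3127
  cell (1,1): −0.01·log₂0.01 = 0.0664
  cell (1,2): −0.07·log₂0.07 = 0.2686
  cell (2,0): −0.62·log₂0.62 = 0.4276
  cell (2,1): −0.13·log₂0.13 = 0.3826
  cell (2,2): −0.08·log₂0.08 = 0.2915
Sum = 1.749 bits.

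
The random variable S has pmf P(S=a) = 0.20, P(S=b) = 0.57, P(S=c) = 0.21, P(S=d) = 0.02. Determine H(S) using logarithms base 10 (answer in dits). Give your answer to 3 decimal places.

0.455 dits

H(S) = −Σ p·log₁₀ p.
  −(0.20)·log₁₀(0.20) = 0.1398
  −(0.57)·log₁₀(0.57) = 0.1392
  −(0.21)·log₁₀(0.21) = 0.1423
  −(0.02)·log₁₀(0.02) = 0.0340
Sum: 0.1398 + 0.1392 + 0.1423 + 0.0340 = 0.455 dits.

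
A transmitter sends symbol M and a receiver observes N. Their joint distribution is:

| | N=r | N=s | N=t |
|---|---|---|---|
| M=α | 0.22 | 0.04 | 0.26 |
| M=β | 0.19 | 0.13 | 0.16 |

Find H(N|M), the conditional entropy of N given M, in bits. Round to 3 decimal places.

Chain rule: H(N|M) = H(M,N) − H(M).
Marginals: p(M) = (0.5200, 0.4800), p(N) = (0.4100, 0.1700, 0.4200).
H(M,N) = 2.4325 bits; H(M) = 0.9988 bits.
H(N|M) = 2.4325 − 0.9988 = 1.434 bits.

1.434 bits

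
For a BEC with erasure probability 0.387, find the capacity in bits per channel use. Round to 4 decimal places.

Binary erasure channel: capacity C = 1 − ε.
C = 1 − 0.387 = 0.6130 bits per channel use.

0.6130 bits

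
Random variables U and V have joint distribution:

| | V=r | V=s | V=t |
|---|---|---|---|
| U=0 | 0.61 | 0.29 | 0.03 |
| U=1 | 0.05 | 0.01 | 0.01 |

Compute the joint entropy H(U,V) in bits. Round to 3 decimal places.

1.454 bits

H(U,V) = −Σ p(x,y)·log₂ p(x,y) over all 6 cells.
  cell (0,r): −0.61·log₂0.61 = 0.4350
  cell (0,s): −0.29·log₂0.29 = 0.5179
  cell (0,t): −0.03·log₂0.03 = 0.1518
  cell (1,r): −0.05·log₂0.05 = 0.2161
  cell (1,s): −0.01·log₂0.01 = 0.0664
  cell (1,t): −0.01·log₂0.01 = 0.0664
Sum = 1.454 bits.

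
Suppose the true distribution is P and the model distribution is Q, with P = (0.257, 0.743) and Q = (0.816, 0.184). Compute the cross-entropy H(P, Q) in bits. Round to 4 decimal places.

1.8900 bits

H(P,Q) = −Σ p·log₂ q.
  −0.257·log₂(0.816) = 0.07539
  −0.743·log₂(0.184) = 1.81457
H(P,Q) = 1.8900 bits.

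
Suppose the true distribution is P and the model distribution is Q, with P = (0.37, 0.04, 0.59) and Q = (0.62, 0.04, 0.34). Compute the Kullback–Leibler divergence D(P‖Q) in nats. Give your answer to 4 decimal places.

D(P‖Q) = Σ p·ln(p/q).
  0.37·ln(0.37/0.62) = -0.19100
  0.04·ln(0.04/0.04) = 0.00000
  0.59·ln(0.59/0.34) = 0.32519
D(P‖Q) = 0.1342 nats.

0.1342 nats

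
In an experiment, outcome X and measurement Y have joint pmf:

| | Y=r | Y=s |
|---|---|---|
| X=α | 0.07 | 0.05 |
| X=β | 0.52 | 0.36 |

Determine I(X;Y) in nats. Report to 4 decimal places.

Marginals: p(X) = (0.1200, 0.8800), p(Y) = (0.5900, 0.4100).
I(X;Y) = Σ p(x,y)·ln[p(x,y)/(p(x)p(y))].
  (α,r): 0.07·ln(0.9887) = -0.00080
  (α,s): 0.05·ln(1.0163) = 0.00081
  (β,r): 0.52·ln(1.0015) = 0.00080
  (β,s): 0.36·ln(0.9978) = -0.00080
Sum = 0.0000 nats.

0.0000 nats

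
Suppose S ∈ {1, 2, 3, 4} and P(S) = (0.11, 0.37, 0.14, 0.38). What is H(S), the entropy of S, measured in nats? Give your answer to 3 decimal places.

H(S) = −Σ p·ln p.
  −(0.11)·ln(0.11) = 0.2428
  −(0.37)·ln(0.37) = 0.3679
  −(0.14)·ln(0.14) = 0.2753
  −(0.38)·ln(0.38) = 0.3677
Sum: 0.2428 + 0.3679 + 0.2753 + 0.3677 = 1.254 nats.

1.254 nats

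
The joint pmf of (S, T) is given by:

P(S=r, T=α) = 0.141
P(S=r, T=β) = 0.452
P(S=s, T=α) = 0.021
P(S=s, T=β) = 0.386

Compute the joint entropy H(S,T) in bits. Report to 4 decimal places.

H(S,T) = −Σ p(x,y)·log₂ p(x,y) over all 4 cells.
  cell (r,α): −0.141·log₂0.141 = 0.39850
  cell (r,β): −0.452·log₂0.452 = 0.51781
  cell (s,α): −0.021·log₂0.021 = 0.11704
  cell (s,β): −0.386·log₂0.386 = 0.53010
Sum = 1.5635 bits.

1.5635 bits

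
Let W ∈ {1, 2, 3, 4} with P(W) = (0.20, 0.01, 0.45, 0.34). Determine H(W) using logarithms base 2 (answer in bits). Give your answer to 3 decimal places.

1.578 bits

H(W) = −Σ p·log₂ p.
  −(0.20)·log₂(0.20) = 0.4644
  −(0.01)·log₂(0.01) = 0.0664
  −(0.45)·log₂(0.45) = 0.5184
  −(0.34)·log₂(0.34) = 0.5292
Sum: 0.4644 + 0.0664 + 0.5184 + 0.5292 = 1.578 bits.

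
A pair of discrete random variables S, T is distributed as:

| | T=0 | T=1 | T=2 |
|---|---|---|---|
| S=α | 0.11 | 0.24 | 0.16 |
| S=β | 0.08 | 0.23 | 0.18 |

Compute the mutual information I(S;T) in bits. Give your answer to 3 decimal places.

0.004 bits

Marginals: p(S) = (0.5100, 0.4900), p(T) = (0.1900, 0.4700, 0.3400).
I(S;T) = H(S) + H(T) − H(S,T).
H(S) = 0.9997, H(T) = 1.4964, H(S,T) = 2.4919.
I(S;T) = 0.9997 + 1.4964 − 2.4919 = 0.004 bits.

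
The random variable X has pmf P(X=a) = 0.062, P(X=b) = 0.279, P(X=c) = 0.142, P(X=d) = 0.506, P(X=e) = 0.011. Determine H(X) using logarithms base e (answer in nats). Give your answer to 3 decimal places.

1.200 nats

H(X) = −Σ p·ln p.
  −(0.062)·ln(0.062) = 0.1724
  −(0.279)·ln(0.279) = 0.3562
  −(0.142)·ln(0.142) = 0.2772
  −(0.506)·ln(0.506) = 0.3447
  −(0.011)·ln(0.011) = 0.0496
Sum: 0.1724 + 0.3562 + 0.2772 + 0.3447 + 0.0496 = 1.200 nats.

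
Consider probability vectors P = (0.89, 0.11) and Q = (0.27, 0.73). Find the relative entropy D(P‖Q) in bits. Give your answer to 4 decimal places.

D(P‖Q) = Σ p·log₂(p/q).
  0.89·log₂(0.89/0.27) = 1.53155
  0.11·log₂(0.11/0.73) = -0.30034
D(P‖Q) = 1.2312 bits.

1.2312 bits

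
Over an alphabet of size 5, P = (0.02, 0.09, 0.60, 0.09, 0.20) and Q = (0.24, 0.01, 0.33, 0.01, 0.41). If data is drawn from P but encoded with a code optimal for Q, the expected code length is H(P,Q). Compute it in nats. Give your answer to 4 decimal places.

H(P,Q) = −Σ p·ln q.
  −0.02·ln(0.24) = 0.02854
  −0.09·ln(0.01) = 0.41447
  −0.60·ln(0.33) = 0.66520
  −0.09·ln(0.01) = 0.41447
  −0.20·ln(0.41) = 0.17832
H(P,Q) = 1.7010 nats.

1.7010 nats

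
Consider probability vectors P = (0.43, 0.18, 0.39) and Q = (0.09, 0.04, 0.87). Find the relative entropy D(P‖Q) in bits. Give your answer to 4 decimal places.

D(P‖Q) = Σ p·log₂(p/q).
  0.43·log₂(0.43/0.09) = 0.97023
  0.18·log₂(0.18/0.04) = 0.39059
  0.39·log₂(0.39/0.87) = -0.45144
D(P‖Q) = 0.9094 bits.

0.9094 bits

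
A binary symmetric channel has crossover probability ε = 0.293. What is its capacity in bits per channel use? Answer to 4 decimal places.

0.1274 bits

Binary symmetric channel: C = 1 − h₂(ε) where h₂ is the binary entropy function.
h₂(0.293) = −0.293·log₂0.293 − 0.707·log₂0.707 = 0.8726.
C = 1 − 0.8726 = 0.1274 bits per channel use.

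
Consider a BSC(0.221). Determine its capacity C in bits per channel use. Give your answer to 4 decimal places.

0.2380 bits

Binary symmetric channel: C = 1 − h₂(ε) where h₂ is the binary entropy function.
h₂(0.221) = −0.221·log₂0.221 − 0.779·log₂0.779 = 0.7620.
C = 1 − 0.7620 = 0.2380 bits per channel use.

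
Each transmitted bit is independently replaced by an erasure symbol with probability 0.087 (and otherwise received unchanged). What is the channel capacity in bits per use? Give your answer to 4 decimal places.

Binary erasure channel: capacity C = 1 − ε.
C = 1 − 0.087 = 0.9130 bits per channel use.

0.9130 bits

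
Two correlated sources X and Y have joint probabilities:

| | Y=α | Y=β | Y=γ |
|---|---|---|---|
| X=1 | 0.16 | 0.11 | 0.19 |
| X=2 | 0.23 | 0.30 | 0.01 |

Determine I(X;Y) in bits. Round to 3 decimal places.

0.213 bits

Marginals: p(X) = (0.4600, 0.5400), p(Y) = (0.3900, 0.4100, 0.2000).
I(X;Y) = H(X) + H(Y) − H(X,Y).
H(X) = 0.9954, H(Y) = 1.5216, H(X,Y) = 2.3037.
I(X;Y) = 0.9954 + 1.5216 − 2.3037 = 0.213 bits.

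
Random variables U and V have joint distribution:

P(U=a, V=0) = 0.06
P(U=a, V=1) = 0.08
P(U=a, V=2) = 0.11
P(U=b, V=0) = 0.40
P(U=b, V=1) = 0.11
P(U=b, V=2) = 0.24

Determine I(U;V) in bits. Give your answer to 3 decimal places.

Marginals: p(U) = (0.2500, 0.7500), p(V) = (0.4600, 0.1900, 0.3500).
I(U;V) = H(U) + H(V) − H(U,V).
H(U) = 0.8113, H(V) = 1.5007, H(U,V) = 2.2585.
I(U;V) = 0.8113 + 1.5007 − 2.2585 = 0.053 bits.

0.053 bits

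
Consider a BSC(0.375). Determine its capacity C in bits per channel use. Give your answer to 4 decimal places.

0.0456 bits

Binary symmetric channel: C = 1 − h₂(ε) where h₂ is the binary entropy function.
h₂(0.375) = −0.375·log₂0.375 − 0.625·log₂0.625 = 0.9544.
C = 1 − 0.9544 = 0.0456 bits per channel use.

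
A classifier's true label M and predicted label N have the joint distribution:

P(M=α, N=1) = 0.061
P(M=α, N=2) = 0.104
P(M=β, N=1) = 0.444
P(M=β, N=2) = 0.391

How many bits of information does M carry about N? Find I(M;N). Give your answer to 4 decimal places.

0.0105 bits

Marginals: p(M) = (0.1650, 0.8350), p(N) = (0.5050, 0.4950).
I(M;N) = Σ p(x,y)·log₂[p(x,y)/(p(x)p(y))].
  (α,1): 0.061·log₂(0.7321) = -0.02745
  (α,2): 0.104·log₂(1.2733) = 0.03626
  (β,1): 0.444·log₂(1.0529) = 0.03305
  (β,2): 0.391·log₂(0.9460) = -0.03132
Sum = 0.0105 bits.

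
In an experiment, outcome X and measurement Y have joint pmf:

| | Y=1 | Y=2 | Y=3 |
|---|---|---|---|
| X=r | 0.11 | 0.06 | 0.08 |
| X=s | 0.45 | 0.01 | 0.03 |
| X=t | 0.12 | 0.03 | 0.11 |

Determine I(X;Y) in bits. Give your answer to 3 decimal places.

0.210 bits

Marginals: p(X) = (0.2500, 0.4900, 0.2600), p(Y) = (0.6800, 0.1000, 0.2200).
I(X;Y) = H(X) + H(Y) − H(X,Y).
H(X) = 1.5096, H(Y) = 1.1911, H(X,Y) = 2.4911.
I(X;Y) = 1.5096 + 1.1911 − 2.4911 = 0.210 bits.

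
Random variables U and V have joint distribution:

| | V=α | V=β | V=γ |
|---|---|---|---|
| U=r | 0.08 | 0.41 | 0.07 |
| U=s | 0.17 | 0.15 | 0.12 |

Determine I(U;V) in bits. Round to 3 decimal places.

0.114 bits

Marginals: p(U) = (0.5600, 0.4400), p(V) = (0.2500, 0.5600, 0.1900).
I(U;V) = H(U) + H(V) − H(U,V).
H(U) = 0.9896, H(V) = 1.4237, H(U,V) = 2.2996.
I(U;V) = 0.9896 + 1.4237 − 2.2996 = 0.114 bits.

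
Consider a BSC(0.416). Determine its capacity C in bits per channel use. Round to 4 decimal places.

0.0205 bits

Binary symmetric channel: C = 1 − h₂(ε) where h₂ is the binary entropy function.
h₂(0.416) = −0.416·log₂0.416 − 0.584·log₂0.584 = 0.9795.
C = 1 − 0.9795 = 0.0205 bits per channel use.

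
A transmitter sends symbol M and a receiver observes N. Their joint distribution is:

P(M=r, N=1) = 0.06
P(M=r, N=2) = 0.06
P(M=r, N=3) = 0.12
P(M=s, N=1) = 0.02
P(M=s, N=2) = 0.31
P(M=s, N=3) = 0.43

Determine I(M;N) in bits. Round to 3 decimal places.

0.077 bits

Marginals: p(M) = (0.2400, 0.7600), p(N) = (0.0800, 0.3700, 0.5500).
I(M;N) = Σ p(x,y)·log₂[p(x,y)/(p(x)p(y))].
  (r,1): 0.06·log₂(3.1250) = 0.0986
  (r,2): 0.06·log₂(0.6757) = -0.0339
  (r,3): 0.12·log₂(0.9091) = -0.0165
  (s,1): 0.02·log₂(0.3289) = -0.0321
  (s,2): 0.31·log₂(1.1024) = 0.0436
  (s,3): 0.43·log₂(1.0287) = 0.0176
Sum = 0.077 bits.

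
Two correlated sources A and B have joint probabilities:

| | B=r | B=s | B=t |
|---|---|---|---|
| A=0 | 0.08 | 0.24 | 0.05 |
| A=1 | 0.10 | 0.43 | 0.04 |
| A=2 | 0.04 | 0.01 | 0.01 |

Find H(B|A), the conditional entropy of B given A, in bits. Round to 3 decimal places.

1.125 bits

Marginals: p(A) = (0.3700, 0.5700, 0.0600), p(B) = (0.2200, 0.6800, 0.1000).
H(B|A) = Σ p(A) · H(B|A=·).
  A=0: p=0.3700, H(B|A=0) = 1.2730
  A=1: p=0.5700, H(B|A=1) = 1.0162
  A=2: p=0.0600, H(B|A=2) = 1.2516
Weighted sum = 1.125 bits.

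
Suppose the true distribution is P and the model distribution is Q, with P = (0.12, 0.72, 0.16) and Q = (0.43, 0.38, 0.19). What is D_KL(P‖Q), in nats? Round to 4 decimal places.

D(P‖Q) = Σ p·ln(p/q).
  0.12·ln(0.12/0.43) = -0.15316
  0.72·ln(0.72/0.38) = 0.46014
  0.16·ln(0.16/0.19) = -0.02750
D(P‖Q) = 0.2795 nats.

0.2795 nats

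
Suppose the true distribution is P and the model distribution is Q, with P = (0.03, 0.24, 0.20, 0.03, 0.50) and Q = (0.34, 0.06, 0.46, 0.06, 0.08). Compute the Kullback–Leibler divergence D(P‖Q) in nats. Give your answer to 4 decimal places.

D(P‖Q) = Σ p·ln(p/q).
  0.03·ln(0.03/0.34) = -0.07283
  0.24·ln(0.24/0.06) = 0.33271
  0.20·ln(0.20/0.46) = -0.16658
  0.03·ln(0.03/0.06) = -0.02079
  0.50·ln(0.50/0.08) = 0.91629
D(P‖Q) = 0.9888 nats.

0.9888 nats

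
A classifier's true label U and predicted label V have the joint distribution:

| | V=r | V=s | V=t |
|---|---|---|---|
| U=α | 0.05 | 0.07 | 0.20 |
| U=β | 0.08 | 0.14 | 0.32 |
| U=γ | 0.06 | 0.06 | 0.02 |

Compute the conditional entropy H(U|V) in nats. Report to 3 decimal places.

Chain rule: H(U|V) = H(U,V) − H(V).
Marginals: p(U) = (0.3200, 0.5400, 0.1400), p(V) = (0.1900, 0.2700, 0.5400).
H(U,V) = 1.9156 nats; H(V) = 1.0018 nats.
H(U|V) = 1.9156 − 1.0018 = 0.914 nats.

0.914 nats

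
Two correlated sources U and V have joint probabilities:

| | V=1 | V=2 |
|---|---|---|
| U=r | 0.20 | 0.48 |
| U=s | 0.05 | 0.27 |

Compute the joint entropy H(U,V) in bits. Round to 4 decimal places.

1.6988 bits

H(U,V) = −Σ p(x,y)·log₂ p(x,y) over all 4 cells.
  cell (r,1): −0.20·log₂0.20 = 0.46439
  cell (r,2): −0.48·log₂0.48 = 0.50827
  cell (s,1): −0.05·log₂0.05 = 0.21610
  cell (s,2): −0.27·log₂0.27 = 0.51002
Sum = 1.6988 bits.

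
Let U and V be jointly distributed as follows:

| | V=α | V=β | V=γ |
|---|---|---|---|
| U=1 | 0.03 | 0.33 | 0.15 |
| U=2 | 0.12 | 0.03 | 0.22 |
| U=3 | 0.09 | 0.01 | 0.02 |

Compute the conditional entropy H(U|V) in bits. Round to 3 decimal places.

1.027 bits

Marginals: p(U) = (0.5100, 0.3700, 0.1200), p(V) = (0.2400, 0.3700, 0.3900).
H(U|V) = Σ p(V) · H(U|V=·).
  V=α: p=0.2400, H(U|V=α) = 1.4056
  V=β: p=0.3700, H(U|V=β) = 0.5819
  V=γ: p=0.3900, H(U|V=γ) = 1.2159
Weighted sum = 1.027 bits.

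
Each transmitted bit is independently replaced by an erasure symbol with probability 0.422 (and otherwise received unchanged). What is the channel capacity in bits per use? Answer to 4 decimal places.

Binary erasure channel: capacity C = 1 − ε.
C = 1 − 0.422 = 0.5780 bits per channel use.

0.5780 bits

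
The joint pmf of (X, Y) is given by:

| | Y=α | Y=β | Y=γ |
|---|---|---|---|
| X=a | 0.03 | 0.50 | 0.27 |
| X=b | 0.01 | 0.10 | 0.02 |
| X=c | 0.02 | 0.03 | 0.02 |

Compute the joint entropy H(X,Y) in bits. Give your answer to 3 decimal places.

H(X,Y) = −Σ p(x,y)·log₂ p(x,y) over all 9 cells.
  cell (a,α): −0.03·log₂0.03 = 0.1518
  cell (a,β): −0.50·log₂0.50 = 0.5000
  cell (a,γ): −0.27·log₂0.27 = 0.5100
  cell (b,α): −0.01·log₂0.01 = 0.0664
  cell (b,β): −0.10·log₂0.10 = 0.3322
  cell (b,γ): −0.02·log₂0.02 = 0.1129
  cell (c,α): −0.02·log₂0.02 = 0.1129
  cell (c,β): −0.03·log₂0.03 = 0.1518
  cell (c,γ): −0.02·log₂0.02 = 0.1129
Sum = 2.051 bits.

2.051 bits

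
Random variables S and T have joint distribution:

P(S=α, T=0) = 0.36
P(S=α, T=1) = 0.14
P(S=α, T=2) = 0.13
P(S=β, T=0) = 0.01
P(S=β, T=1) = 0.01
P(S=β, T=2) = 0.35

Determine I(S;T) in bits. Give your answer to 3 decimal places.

Marginals: p(S) = (0.6300, 0.3700), p(T) = (0.3700, 0.1500, 0.4800).
I(S;T) = H(S) + H(T) − H(S,T).
H(S) = 0.9507, H(T) = 1.4495, H(S,T) = 1.9733.
I(S;T) = 0.9507 + 1.4495 − 1.9733 = 0.427 bits.

0.427 bits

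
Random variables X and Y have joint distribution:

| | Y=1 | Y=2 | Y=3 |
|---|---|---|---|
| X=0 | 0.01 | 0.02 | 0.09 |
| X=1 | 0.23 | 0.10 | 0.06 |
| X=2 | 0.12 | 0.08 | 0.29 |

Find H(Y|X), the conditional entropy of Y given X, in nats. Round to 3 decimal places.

Marginals: p(X) = (0.1200, 0.3900, 0.4900), p(Y) = (0.3600, 0.2000, 0.4400).
H(Y|X) = Σ p(X) · H(Y|X=·).
  X=0: p=0.1200, H(Y|X=0) = 0.7215
  X=1: p=0.3900, H(Y|X=1) = 0.9484
  X=2: p=0.4900, H(Y|X=2) = 0.9509
Weighted sum = 0.922 nats.

0.922 nats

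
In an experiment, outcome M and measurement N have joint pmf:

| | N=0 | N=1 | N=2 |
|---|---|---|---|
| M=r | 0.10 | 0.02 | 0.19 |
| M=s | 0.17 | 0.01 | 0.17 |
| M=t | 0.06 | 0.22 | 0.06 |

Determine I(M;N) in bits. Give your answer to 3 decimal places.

Marginals: p(M) = (0.3100, 0.3500, 0.3400), p(N) = (0.3300, 0.2500, 0.4200).
I(M;N) = Σ p(x,y)·log₂[p(x,y)/(p(x)p(y))].
  (r,0): 0.10·log₂(0.9775) = -0.0033
  (r,1): 0.02·log₂(0.2581) = -0.0391
  (r,2): 0.19·log₂(1.4593) = 0.1036
  (s,0): 0.17·log₂(1.4719) = 0.0948
  (s,1): 0.01·log₂(0.1143) = -0.0313
  (s,2): 0.17·log₂(1.1565) = 0.0357
  (t,0): 0.06·log₂(0.5348) = -0.0542
  (t,1): 0.22·log₂(2.5882) = 0.3018
  (t,2): 0.06·log₂(0.4202) = -0.0751
Sum = 0.333 bits.

0.333 bits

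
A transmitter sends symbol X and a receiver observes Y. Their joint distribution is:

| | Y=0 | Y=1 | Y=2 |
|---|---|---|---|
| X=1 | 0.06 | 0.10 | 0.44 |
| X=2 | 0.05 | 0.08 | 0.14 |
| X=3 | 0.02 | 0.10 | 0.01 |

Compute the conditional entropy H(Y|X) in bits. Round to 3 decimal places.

Chain rule: H(Y|X) = H(X,Y) − H(X).
Marginals: p(X) = (0.6000, 0.2700, 0.1300), p(Y) = (0.1300, 0.2800, 0.5900).
H(X,Y) = 2.5131 bits; H(X) = 1.3348 bits.
H(Y|X) = 2.5131 − 1.3348 = 1.178 bits.

1.178 bits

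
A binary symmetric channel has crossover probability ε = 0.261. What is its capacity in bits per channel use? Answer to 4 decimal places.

0.1717 bits

Binary symmetric channel: C = 1 − h₂(ε) where h₂ is the binary entropy function.
h₂(0.261) = −0.261·log₂0.261 − 0.739·log₂0.739 = 0.8283.
C = 1 − 0.8283 = 0.1717 bits per channel use.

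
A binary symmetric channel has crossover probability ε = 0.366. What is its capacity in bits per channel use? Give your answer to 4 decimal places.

0.0524 bits

Binary symmetric channel: C = 1 − h₂(ε) where h₂ is the binary entropy function.
h₂(0.366) = −0.366·log₂0.366 − 0.634·log₂0.634 = 0.9476.
C = 1 − 0.9476 = 0.0524 bits per channel use.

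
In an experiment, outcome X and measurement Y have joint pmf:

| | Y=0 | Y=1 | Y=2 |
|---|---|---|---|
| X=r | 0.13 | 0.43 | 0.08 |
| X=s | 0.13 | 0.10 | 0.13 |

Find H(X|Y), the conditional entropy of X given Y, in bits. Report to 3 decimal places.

0.832 bits

Chain rule: H(X|Y) = H(X,Y) − H(Y).
Marginals: p(X) = (0.6400, 0.3600), p(Y) = (0.2600, 0.5300, 0.2100).
H(X,Y) = 2.2952 bits; H(Y) = 1.4636 bits.
H(X|Y) = 2.2952 − 1.4636 = 0.832 bits.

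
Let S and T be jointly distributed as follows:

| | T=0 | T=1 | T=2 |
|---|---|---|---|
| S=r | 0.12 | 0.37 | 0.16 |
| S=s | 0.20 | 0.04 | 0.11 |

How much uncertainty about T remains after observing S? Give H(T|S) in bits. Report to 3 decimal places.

Chain rule: H(T|S) = H(S,T) − H(S).
Marginals: p(S) = (0.6500, 0.3500), p(T) = (0.3200, 0.4100, 0.2700).
H(S,T) = 2.3212 bits; H(S) = 0.9341 bits.
H(T|S) = 2.3212 − 0.9341 = 1.387 bits.

1.387 bits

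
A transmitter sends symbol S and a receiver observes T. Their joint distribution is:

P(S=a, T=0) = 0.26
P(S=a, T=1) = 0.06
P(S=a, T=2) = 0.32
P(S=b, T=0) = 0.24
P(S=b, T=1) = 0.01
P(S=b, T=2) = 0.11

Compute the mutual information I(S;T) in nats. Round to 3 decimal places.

Marginals: p(S) = (0.6400, 0.3600), p(T) = (0.5000, 0.0700, 0.4300).
I(S;T) = Σ p(x,y)·ln[p(x,y)/(p(x)p(y))].
  (a,0): 0.26·ln(0.8125) = -0.0540
  (a,1): 0.06·ln(1.3393) = 0.0175
  (a,2): 0.32·ln(1.1628) = 0.0483
  (b,0): 0.24·ln(1.3333) = 0.0690
  (b,1): 0.01·ln(0.3968) = -0.0092
  (b,2): 0.11·ln(0.7106) = -0.0376
Sum = 0.034 nats.

0.034 nats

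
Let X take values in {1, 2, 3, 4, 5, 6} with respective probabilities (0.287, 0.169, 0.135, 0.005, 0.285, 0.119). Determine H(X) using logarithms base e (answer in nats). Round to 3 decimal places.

1.567 nats

H(X) = −Σ p·ln p.
  −(0.287)·ln(0.287) = 0.3583
  −(0.169)·ln(0.169) = 0.3005
  −(0.135)·ln(0.135) = 0.2703
  −(0.005)·ln(0.005) = 0.0265
  −(0.285)·ln(0.285) = 0.3578
  −(0.119)·ln(0.119) = 0.2533
Sum: 0.3583 + 0.3005 + 0.2703 + 0.0265 + 0.3578 + 0.2533 = 1.567 nats.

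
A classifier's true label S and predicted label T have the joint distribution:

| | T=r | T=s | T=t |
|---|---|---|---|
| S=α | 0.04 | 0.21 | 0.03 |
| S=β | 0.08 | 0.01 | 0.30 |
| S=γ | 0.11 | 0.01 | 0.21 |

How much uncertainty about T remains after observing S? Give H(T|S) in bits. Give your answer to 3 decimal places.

Marginals: p(S) = (0.2800, 0.3900, 0.3300), p(T) = (0.2300, 0.2300, 0.5400).
H(T|S) = Σ p(S) · H(T|S=·).
  S=α: p=0.2800, H(T|S=α) = 1.0576
  S=β: p=0.3900, H(T|S=β) = 0.8955
  S=γ: p=0.3300, H(T|S=γ) = 1.0961
Weighted sum = 1.007 bits.

1.007 bits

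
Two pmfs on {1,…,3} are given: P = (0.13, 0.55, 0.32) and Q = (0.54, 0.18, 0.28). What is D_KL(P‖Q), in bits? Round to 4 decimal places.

D(P‖Q) = Σ p·log₂(p/q).
  0.13·log₂(0.13/0.54) = -0.26708
  0.55·log₂(0.55/0.18) = 0.88629
  0.32·log₂(0.32/0.28) = 0.06165
D(P‖Q) = 0.6809 bits.

0.6809 bits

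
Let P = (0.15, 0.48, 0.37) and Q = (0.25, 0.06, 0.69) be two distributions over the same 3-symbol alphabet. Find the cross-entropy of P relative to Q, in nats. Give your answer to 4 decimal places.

1.6957 nats

H(P,Q) = −Σ p·ln q.
  −0.15·ln(0.25) = 0.20794
  −0.48·ln(0.06) = 1.35044
  −0.37·ln(0.69) = 0.13729
H(P,Q) = 1.6957 nats.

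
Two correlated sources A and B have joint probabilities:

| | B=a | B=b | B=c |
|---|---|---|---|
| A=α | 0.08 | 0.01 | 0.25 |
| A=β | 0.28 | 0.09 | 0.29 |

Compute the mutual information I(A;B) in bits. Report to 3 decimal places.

Marginals: p(A) = (0.3400, 0.6600), p(B) = (0.3600, 0.1000, 0.5400).
I(A;B) = H(A) + H(B) − H(A,B).
H(A) = 0.9248, H(B) = 1.3429, H(A,B) = 2.2027.
I(A;B) = 0.9248 + 1.3429 − 2.2027 = 0.065 bits.

0.065 bits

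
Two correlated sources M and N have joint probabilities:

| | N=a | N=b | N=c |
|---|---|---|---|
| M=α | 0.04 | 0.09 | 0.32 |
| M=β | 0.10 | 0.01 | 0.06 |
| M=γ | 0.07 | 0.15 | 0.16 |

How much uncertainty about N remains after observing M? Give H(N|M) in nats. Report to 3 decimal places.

Marginals: p(M) = (0.4500, 0.1700, 0.3800), p(N) = (0.2100, 0.2500, 0.5400).
H(N|M) = Σ p(M) · H(N|M=·).
  M=α: p=0.4500, H(N|M=α) = 0.7795
  M=β: p=0.1700, H(N|M=β) = 0.8464
  M=γ: p=0.3800, H(N|M=γ) = 1.0428
Weighted sum = 0.891 nats.

0.891 nats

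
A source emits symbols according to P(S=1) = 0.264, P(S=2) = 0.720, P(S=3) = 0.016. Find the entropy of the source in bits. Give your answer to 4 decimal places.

0.9439 bits

H(S) = −Σ p·log₂ p.
  −(0.264)·log₂(0.264) = 0.50725
  −(0.720)·log₂(0.720) = 0.34123
  −(0.016)·log₂(0.016) = 0.09545
Sum: 0.50725 + 0.34123 + 0.09545 = 0.9439 bits.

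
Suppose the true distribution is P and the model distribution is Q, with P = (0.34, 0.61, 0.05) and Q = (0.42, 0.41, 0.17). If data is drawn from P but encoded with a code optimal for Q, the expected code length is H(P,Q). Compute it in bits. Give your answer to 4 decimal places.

1.3380 bits

H(P,Q) = −Σ p·log₂ q.
  −0.34·log₂(0.42) = 0.42552
  −0.61·log₂(0.41) = 0.78465
  −0.05·log₂(0.17) = 0.12782
H(P,Q) = 1.3380 bits.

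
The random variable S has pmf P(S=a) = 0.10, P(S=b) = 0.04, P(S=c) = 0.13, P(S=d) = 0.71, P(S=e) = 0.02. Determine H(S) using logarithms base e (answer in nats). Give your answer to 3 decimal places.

H(S) = −Σ p·ln p.
  −(0.10)·ln(0.10) = 0.2303
  −(0.04)·ln(0.04) = 0.1288
  −(0.13)·ln(0.13) = 0.2652
  −(0.71)·ln(0.71) = 0.2432
  −(0.02)·ln(0.02) = 0.0782
Sum: 0.2303 + 0.1288 + 0.2652 + 0.2432 + 0.0782 = 0.946 nats.

0.946 nats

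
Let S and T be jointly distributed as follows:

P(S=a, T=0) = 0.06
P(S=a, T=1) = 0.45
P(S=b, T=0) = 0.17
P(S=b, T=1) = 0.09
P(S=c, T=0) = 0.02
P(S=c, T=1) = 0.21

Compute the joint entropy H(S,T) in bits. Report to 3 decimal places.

2.095 bits

H(S,T) = −Σ p(x,y)·log₂ p(x,y) over all 6 cells.
  cell (a,0): −0.06·log₂0.06 = 0.2435
  cell (a,1): −0.45·log₂0.45 = 0.5184
  cell (b,0): −0.17·log₂0.17 = 0.4346
  cell (b,1): −0.09·log₂0.09 = 0.3127
  cell (c,0): −0.02·log₂0.02 = 0.1129
  cell (c,1): −0.21·log₂0.21 = 0.4728
Sum = 2.095 bits.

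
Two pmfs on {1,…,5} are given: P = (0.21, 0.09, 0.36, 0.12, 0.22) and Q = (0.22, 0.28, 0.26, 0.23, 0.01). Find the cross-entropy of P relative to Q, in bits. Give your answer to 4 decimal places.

3.0397 bits

H(P,Q) = −Σ p·log₂ q.
  −0.21·log₂(0.22) = 0.45873
  −0.09·log₂(0.28) = 0.16529
  −0.36·log₂(0.26) = 0.69963
  −0.12·log₂(0.23) = 0.25444
  −0.22·log₂(0.01) = 1.46165
H(P,Q) = 3.0397 bits.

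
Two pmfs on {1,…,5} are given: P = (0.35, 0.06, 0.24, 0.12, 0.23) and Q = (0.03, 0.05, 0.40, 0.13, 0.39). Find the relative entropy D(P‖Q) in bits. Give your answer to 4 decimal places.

D(P‖Q) = Σ p·log₂(p/q).
  0.35·log₂(0.35/0.03) = 1.24051
  0.06·log₂(0.06/0.05) = 0.01578
  0.24·log₂(0.24/0.40) = -0.17687
  0.12·log₂(0.12/0.13) = -0.01386
  0.23·log₂(0.23/0.39) = -0.17522
D(P‖Q) = 0.8903 bits.

0.8903 bits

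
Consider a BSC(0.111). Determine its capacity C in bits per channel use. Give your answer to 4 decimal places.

0.4971 bits

Binary symmetric channel: C = 1 − h₂(ε) where h₂ is the binary entropy function.
h₂(0.111) = −0.111·log₂0.111 − 0.889·log₂0.889 = 0.5029.
C = 1 − 0.5029 = 0.4971 bits per channel use.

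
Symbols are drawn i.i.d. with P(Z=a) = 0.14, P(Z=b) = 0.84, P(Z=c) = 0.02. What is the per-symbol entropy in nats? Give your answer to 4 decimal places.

0.5000 nats

H(Z) = −Σ p·ln p.
  −(0.14)·ln(0.14) = 0.27526
  −(0.84)·ln(0.84) = 0.14646
  −(0.02)·ln(0.02) = 0.07824
Sum: 0.27526 + 0.14646 + 0.07824 = 0.5000 nats.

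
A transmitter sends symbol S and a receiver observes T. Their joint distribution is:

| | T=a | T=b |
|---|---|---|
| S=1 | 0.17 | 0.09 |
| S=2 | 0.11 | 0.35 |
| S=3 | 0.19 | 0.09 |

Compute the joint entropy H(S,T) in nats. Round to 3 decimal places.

H(S,T) = −Σ p(x,y)·ln p(x,y) over all 6 cells.
  cell (1,a): −0.17·ln0.17 = 0.3012
  cell (1,b): −0.09·ln0.09 = 0.2167
  cell (2,a): −0.11·ln0.11 = 0.2428
  cell (2,b): −0.35·ln0.35 = 0.3674
  cell (3,a): −0.19·ln0.19 = 0.3155
  cell (3,b): −0.09·ln0.09 = 0.2167
Sum = 1.660 nats.

1.660 nats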